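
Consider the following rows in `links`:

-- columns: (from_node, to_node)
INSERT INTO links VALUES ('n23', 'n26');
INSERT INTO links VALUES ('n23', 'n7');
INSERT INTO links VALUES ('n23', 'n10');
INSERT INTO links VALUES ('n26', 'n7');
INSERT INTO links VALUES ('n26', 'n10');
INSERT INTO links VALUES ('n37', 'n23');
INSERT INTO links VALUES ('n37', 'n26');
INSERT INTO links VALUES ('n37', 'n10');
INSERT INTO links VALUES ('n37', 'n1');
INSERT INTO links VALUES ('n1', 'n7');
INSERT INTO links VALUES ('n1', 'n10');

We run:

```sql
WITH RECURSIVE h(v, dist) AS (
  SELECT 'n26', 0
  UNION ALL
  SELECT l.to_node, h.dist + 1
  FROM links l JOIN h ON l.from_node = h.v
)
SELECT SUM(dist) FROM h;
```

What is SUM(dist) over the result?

2

Base: (n26, dist=0).
Iteration 1: edges from {n26} -> (n10, dist=1), (n7, dist=1).
Iteration 2: no outgoing edges from {n10,n7}; recursion stops.
SUM(dist) = 0 + 1 + 1 = 2.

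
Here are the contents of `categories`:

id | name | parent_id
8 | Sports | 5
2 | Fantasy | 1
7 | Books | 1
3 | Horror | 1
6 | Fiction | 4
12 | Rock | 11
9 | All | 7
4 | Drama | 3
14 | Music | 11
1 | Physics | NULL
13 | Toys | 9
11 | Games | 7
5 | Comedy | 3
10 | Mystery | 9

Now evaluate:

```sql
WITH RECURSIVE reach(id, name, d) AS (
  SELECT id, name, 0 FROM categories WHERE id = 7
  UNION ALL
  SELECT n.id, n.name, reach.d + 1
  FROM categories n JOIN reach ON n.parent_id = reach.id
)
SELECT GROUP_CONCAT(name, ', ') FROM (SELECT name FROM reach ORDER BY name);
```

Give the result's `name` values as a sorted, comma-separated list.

All, Books, Games, Music, Mystery, Rock, Toys

Base: id=7 (Books) at d 0.
Iteration 1: rows with parent_id in {7} -> All (id 9, d 1), Games (id 11, d 1).
Iteration 2: rows with parent_id in {9,11} -> Mystery (id 10, d 2), Rock (id 12, d 2), Toys (id 13, d 2), Music (id 14, d 2).
Iteration 3: no rows with parent_id in {10,12,13,14}; recursion stops.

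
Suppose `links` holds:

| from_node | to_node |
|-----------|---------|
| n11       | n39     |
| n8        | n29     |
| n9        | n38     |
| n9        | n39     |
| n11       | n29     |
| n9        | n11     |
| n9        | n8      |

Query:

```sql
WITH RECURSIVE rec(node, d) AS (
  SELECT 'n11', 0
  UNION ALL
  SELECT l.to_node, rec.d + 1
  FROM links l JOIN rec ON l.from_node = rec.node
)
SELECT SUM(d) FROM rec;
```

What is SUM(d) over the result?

Base: (n11, d=0).
Iteration 1: edges from {n11} -> (n29, d=1), (n39, d=1).
Iteration 2: no outgoing edges from {n29,n39}; recursion stops.
SUM(d) = 0 + 1 + 1 = 2.

2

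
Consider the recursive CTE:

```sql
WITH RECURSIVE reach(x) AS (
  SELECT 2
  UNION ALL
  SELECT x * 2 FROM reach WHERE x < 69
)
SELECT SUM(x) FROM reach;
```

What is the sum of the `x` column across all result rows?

Base: x=2.
Iteration 1: 2 < 69 holds -> x = 2 * 2 = 4.
Iteration 2: 4 < 69 holds -> x = 4 * 2 = 8.
Iteration 3: 8 < 69 holds -> x = 8 * 2 = 16.
Iteration 4: 16 < 69 holds -> x = 16 * 2 = 32.
Iteration 5: 32 < 69 holds -> x = 32 * 2 = 64.
Iteration 6: 64 < 69 holds -> x = 64 * 2 = 128.
Iteration 7: 128 < 69 fails; recursion stops.
SUM(x) = 2 + 4 + 8 + 16 + 32 + 64 + 128 = 254.

254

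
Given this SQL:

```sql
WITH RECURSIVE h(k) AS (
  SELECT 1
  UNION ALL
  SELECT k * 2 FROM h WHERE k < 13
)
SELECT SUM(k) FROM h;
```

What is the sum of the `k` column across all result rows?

31

Base: k=1.
Iteration 1: 1 < 13 holds -> k = 1 * 2 = 2.
Iteration 2: 2 < 13 holds -> k = 2 * 2 = 4.
Iteration 3: 4 < 13 holds -> k = 4 * 2 = 8.
Iteration 4: 8 < 13 holds -> k = 8 * 2 = 16.
Iteration 5: 16 < 13 fails; recursion stops.
SUM(k) = 1 + 2 + 4 + 8 + 16 = 31.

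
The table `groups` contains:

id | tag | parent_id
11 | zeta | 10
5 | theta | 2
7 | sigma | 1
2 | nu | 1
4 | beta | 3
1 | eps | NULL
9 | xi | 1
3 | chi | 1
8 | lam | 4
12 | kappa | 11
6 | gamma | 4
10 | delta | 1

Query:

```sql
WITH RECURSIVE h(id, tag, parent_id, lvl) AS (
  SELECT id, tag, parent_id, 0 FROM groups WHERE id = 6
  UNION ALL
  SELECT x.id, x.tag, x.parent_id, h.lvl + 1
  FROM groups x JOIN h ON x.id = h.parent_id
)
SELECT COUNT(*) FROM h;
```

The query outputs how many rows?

Base: id=6 (gamma), parent_id=4, lvl 0.
Iteration 1: join on id=4 -> beta (id 4, parent_id=3, lvl 1).
Iteration 2: join on id=3 -> chi (id 3, parent_id=1, lvl 2).
Iteration 3: join on id=1 -> eps (id 1, parent_id=NULL, lvl 3).
Iteration 4: parent_id is NULL; no match; recursion stops.
Total rows emitted: 4.

4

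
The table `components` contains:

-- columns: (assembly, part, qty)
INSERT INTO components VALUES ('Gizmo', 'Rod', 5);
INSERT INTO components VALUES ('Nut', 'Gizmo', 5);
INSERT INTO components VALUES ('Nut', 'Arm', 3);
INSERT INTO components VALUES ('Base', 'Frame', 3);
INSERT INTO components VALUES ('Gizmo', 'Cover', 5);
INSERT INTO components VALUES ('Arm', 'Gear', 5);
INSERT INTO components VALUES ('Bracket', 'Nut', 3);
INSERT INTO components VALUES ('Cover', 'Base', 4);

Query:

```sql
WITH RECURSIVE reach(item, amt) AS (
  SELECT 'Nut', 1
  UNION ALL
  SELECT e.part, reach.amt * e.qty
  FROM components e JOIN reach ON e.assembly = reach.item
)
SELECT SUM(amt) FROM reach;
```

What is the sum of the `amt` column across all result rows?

474

Base: (Nut, amt=1).
Iteration 1: components of {Nut} -> Arm = 1*3 = 3, Gizmo = 1*5 = 5.
Iteration 2: components of {Arm,Gizmo} -> Cover = 5*5 = 25, Gear = 3*5 = 15, Rod = 5*5 = 25.
Iteration 3: components of {Cover,Gear,Rod} -> Base = 25*4 = 100.
Iteration 4: components of {Base} -> Frame = 100*3 = 300.
Iteration 5: no further components; recursion stops.
SUM(amt) = 1 + 5 + 3 + 25 + 25 + 15 + 100 + 300 = 474.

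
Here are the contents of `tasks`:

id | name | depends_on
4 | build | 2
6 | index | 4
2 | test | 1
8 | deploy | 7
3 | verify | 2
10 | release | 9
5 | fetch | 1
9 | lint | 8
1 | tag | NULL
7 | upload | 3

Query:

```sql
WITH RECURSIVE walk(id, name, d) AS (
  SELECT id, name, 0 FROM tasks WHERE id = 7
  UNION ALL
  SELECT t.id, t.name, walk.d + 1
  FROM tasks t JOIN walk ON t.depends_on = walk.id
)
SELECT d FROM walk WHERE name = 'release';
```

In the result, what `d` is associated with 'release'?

3

Base: id=7 (upload) at d 0.
Iteration 1: rows with depends_on in {7} -> deploy (id 8, d 1).
Iteration 2: rows with depends_on in {8} -> lint (id 9, d 2).
Iteration 3: rows with depends_on in {9} -> release (id 10, d 3).
Iteration 4: no rows with depends_on in {10}; recursion stops.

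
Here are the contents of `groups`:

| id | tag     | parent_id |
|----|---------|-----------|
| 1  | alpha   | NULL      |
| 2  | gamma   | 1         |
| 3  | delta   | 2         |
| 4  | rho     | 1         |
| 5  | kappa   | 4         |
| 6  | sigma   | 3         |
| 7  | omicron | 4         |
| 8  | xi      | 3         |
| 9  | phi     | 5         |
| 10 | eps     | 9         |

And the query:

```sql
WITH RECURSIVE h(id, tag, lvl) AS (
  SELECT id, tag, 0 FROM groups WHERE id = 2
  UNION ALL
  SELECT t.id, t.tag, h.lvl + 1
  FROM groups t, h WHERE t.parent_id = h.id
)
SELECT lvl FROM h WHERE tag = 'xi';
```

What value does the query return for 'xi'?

2

Base: id=2 (gamma) at lvl 0.
Iteration 1: rows with parent_id in {2} -> delta (id 3, lvl 1).
Iteration 2: rows with parent_id in {3} -> sigma (id 6, lvl 2), xi (id 8, lvl 2).
Iteration 3: no rows with parent_id in {6,8}; recursion stops.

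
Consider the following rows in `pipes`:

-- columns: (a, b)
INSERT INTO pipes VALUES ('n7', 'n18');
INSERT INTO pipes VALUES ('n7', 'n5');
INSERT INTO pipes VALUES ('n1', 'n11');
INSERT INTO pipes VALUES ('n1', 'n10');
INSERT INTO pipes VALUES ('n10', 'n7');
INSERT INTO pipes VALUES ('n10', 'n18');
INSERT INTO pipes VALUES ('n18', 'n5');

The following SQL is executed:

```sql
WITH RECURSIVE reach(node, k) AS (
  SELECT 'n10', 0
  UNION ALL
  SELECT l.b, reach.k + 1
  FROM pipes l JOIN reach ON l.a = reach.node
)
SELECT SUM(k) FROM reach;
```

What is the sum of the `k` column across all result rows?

Base: (n10, k=0).
Iteration 1: edges from {n10} -> (n18, k=1), (n7, k=1).
Iteration 2: edges from {n18,n7} -> (n18, k=2), (n5, k=2) x2. [UNION ALL keeps all 3 new rows, including repeats]
Iteration 3: edges from {n18,n5} -> (n5, k=3).
Iteration 4: no outgoing edges from {n5}; recursion stops.
SUM(k) = 0 + 1 + 1 + 2 + 2 + 2 + 3 = 11.

11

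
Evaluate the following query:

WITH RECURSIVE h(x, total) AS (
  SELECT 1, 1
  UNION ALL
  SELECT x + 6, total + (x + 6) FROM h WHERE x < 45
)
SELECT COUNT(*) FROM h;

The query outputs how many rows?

9

Base: x=1, total=1.
Iteration 1: 1 < 45 holds -> x = 1 + 6 = 7, total = 1 + 7 = 8.
Iteration 2: 7 < 45 holds -> x = 7 + 6 = 13, total = 8 + 13 = 21.
Iteration 3: 13 < 45 holds -> x = 13 + 6 = 19, total = 21 + 19 = 40.
Iteration 4: 19 < 45 holds -> x = 19 + 6 = 25, total = 40 + 25 = 65.
Iteration 5: 25 < 45 holds -> x = 25 + 6 = 31, total = 65 + 31 = 96.
Iteration 6: 31 < 45 holds -> x = 31 + 6 = 37, total = 96 + 37 = 133.
Iteration 7: 37 < 45 holds -> x = 37 + 6 = 43, total = 133 + 43 = 176.
Iteration 8: 43 < 45 holds -> x = 43 + 6 = 49, total = 176 + 49 = 225.
Iteration 9: 49 < 45 fails; recursion stops.
Total rows emitted: 9.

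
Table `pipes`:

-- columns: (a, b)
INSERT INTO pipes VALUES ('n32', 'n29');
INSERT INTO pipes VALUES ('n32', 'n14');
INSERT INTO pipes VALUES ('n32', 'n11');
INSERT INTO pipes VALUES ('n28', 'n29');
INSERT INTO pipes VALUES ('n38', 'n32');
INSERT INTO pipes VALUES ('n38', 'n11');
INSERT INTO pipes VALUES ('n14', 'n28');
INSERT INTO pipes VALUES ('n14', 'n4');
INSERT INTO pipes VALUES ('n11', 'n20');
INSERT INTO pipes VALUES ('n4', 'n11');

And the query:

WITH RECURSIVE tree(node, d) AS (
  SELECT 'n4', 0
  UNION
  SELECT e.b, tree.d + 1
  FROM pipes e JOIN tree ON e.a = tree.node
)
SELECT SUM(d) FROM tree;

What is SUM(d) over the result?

Base: (n4, d=0).
Iteration 1: edges from {n4} -> (n11, d=1).
Iteration 2: edges from {n11} -> (n20, d=2).
Iteration 3: no outgoing edges from {n20}; recursion stops.
SUM(d) = 0 + 1 + 2 = 3.

3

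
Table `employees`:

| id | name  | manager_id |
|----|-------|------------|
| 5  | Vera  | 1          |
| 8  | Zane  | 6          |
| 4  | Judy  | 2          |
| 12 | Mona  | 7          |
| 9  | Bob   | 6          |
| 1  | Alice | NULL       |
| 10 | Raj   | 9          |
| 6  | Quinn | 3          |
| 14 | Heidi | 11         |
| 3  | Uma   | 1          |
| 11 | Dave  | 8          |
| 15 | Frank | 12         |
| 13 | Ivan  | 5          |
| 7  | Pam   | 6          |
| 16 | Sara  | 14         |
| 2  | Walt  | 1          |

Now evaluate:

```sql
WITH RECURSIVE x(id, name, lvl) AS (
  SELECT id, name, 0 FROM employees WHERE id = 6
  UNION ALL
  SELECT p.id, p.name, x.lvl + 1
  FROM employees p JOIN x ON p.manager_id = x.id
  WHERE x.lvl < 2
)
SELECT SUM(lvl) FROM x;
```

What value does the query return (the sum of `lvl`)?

Base: id=6 (Quinn) at lvl 0.
Iteration 1: rows with manager_id in {6} -> Pam (id 7, lvl 1), Zane (id 8, lvl 1), Bob (id 9, lvl 1).
Iteration 2: rows with manager_id in {7,8,9} -> Raj (id 10, lvl 2), Dave (id 11, lvl 2), Mona (id 12, lvl 2).
Iteration 3: lvl < 2 fails for all current rows; recursion stops.
SUM(lvl) = 0 + 1 + 1 + 1 + 2 + 2 + 2 = 9.

9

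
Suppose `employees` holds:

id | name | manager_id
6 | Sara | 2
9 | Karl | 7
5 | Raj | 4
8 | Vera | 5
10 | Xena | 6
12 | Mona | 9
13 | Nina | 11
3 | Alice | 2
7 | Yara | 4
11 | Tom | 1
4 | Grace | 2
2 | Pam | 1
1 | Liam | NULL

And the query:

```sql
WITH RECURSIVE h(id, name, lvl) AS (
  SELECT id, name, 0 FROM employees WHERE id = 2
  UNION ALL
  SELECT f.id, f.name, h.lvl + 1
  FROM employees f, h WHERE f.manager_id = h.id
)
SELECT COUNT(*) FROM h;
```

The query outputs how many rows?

10

Base: id=2 (Pam) at lvl 0.
Iteration 1: rows with manager_id in {2} -> Alice (id 3, lvl 1), Grace (id 4, lvl 1), Sara (id 6, lvl 1).
Iteration 2: rows with manager_id in {3,4,6} -> Raj (id 5, lvl 2), Yara (id 7, lvl 2), Xena (id 10, lvl 2).
Iteration 3: rows with manager_id in {5,7,10} -> Vera (id 8, lvl 3), Karl (id 9, lvl 3).
Iteration 4: rows with manager_id in {8,9} -> Mona (id 12, lvl 4).
Iteration 5: no rows with manager_id in {12}; recursion stops.
Total rows emitted: 10.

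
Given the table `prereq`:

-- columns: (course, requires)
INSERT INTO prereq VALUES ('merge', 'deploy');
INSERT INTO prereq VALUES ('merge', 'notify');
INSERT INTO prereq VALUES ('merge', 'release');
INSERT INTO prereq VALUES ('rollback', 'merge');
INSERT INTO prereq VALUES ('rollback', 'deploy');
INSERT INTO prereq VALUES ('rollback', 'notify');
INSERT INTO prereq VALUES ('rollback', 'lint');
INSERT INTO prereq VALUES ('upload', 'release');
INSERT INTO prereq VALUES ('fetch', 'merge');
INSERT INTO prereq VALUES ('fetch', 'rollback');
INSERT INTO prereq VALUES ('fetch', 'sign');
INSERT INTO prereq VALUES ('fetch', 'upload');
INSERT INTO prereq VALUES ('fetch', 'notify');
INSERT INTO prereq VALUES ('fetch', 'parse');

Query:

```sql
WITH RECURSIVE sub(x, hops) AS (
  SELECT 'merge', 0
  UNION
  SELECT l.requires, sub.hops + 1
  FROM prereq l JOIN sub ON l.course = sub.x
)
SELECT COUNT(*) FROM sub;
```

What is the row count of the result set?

4

Base: (merge, hops=0).
Iteration 1: edges from {merge} -> (deploy, hops=1), (notify, hops=1), (release, hops=1).
Iteration 2: no outgoing edges from {deploy,notify,release}; recursion stops.
Total rows emitted: 4.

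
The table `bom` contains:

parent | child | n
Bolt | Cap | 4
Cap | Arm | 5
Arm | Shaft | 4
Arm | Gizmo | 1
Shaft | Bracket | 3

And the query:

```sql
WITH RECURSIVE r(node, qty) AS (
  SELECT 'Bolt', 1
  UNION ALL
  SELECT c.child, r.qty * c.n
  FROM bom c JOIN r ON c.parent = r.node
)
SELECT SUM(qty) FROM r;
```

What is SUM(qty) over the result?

365

Base: (Bolt, qty=1).
Iteration 1: components of {Bolt} -> Cap = 1*4 = 4.
Iteration 2: components of {Cap} -> Arm = 4*5 = 20.
Iteration 3: components of {Arm} -> Gizmo = 20*1 = 20, Shaft = 20*4 = 80.
Iteration 4: components of {Gizmo,Shaft} -> Bracket = 80*3 = 240.
Iteration 5: no further components; recursion stops.
SUM(qty) = 1 + 4 + 20 + 80 + 20 + 240 = 365.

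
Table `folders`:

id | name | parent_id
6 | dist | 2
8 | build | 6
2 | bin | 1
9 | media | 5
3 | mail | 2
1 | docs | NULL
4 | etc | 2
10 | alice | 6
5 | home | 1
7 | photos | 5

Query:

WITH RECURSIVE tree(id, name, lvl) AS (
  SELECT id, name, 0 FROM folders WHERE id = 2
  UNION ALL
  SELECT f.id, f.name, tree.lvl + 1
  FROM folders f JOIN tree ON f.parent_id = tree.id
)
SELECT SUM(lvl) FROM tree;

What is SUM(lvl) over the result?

Base: id=2 (bin) at lvl 0.
Iteration 1: rows with parent_id in {2} -> mail (id 3, lvl 1), etc (id 4, lvl 1), dist (id 6, lvl 1).
Iteration 2: rows with parent_id in {3,4,6} -> build (id 8, lvl 2), alice (id 10, lvl 2).
Iteration 3: no rows with parent_id in {8,10}; recursion stops.
SUM(lvl) = 0 + 1 + 1 + 1 + 2 + 2 = 7.

7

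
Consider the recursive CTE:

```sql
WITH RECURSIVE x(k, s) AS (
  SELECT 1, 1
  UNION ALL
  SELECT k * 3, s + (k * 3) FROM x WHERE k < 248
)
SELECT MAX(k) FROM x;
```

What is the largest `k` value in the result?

Base: k=1, s=1.
Iteration 1: 1 < 248 holds -> k = 1 * 3 = 3, s = 1 + 3 = 4.
Iteration 2: 3 < 248 holds -> k = 3 * 3 = 9, s = 4 + 9 = 13.
Iteration 3: 9 < 248 holds -> k = 9 * 3 = 27, s = 13 + 27 = 40.
Iteration 4: 27 < 248 holds -> k = 27 * 3 = 81, s = 40 + 81 = 121.
Iteration 5: 81 < 248 holds -> k = 81 * 3 = 243, s = 121 + 243 = 364.
Iteration 6: 243 < 248 holds -> k = 243 * 3 = 729, s = 364 + 729 = 1093.
Iteration 7: 729 < 248 fails; recursion stops.
k values: 1, 3, 9, 27, 81, 243, 729; the maximum is 729.

729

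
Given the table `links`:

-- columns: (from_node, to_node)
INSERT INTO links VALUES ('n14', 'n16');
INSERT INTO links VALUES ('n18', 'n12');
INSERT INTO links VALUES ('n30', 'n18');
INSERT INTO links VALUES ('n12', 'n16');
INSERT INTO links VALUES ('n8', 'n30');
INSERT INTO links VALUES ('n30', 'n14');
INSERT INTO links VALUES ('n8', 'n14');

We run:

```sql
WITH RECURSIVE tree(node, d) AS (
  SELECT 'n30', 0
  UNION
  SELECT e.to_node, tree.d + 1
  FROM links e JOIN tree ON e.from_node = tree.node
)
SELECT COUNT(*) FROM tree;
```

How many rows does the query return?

Base: (n30, d=0).
Iteration 1: edges from {n30} -> (n14, d=1), (n18, d=1).
Iteration 2: edges from {n14,n18} -> (n12, d=2), (n16, d=2).
Iteration 3: edges from {n12,n16} -> (n16, d=3).
Iteration 4: no outgoing edges from {n16}; recursion stops.
Total rows emitted: 6.

6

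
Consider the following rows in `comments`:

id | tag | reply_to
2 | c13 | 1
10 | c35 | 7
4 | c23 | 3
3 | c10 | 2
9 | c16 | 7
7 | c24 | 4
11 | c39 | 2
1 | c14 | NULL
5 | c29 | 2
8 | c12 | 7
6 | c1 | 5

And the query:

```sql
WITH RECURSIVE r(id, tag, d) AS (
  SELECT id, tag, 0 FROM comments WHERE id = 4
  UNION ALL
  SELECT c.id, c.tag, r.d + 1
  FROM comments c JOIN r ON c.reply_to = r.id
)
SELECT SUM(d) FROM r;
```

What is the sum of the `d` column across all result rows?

Base: id=4 (c23) at d 0.
Iteration 1: rows with reply_to in {4} -> c24 (id 7, d 1).
Iteration 2: rows with reply_to in {7} -> c12 (id 8, d 2), c16 (id 9, d 2), c35 (id 10, d 2).
Iteration 3: no rows with reply_to in {8,9,10}; recursion stops.
SUM(d) = 0 + 1 + 2 + 2 + 2 = 7.

7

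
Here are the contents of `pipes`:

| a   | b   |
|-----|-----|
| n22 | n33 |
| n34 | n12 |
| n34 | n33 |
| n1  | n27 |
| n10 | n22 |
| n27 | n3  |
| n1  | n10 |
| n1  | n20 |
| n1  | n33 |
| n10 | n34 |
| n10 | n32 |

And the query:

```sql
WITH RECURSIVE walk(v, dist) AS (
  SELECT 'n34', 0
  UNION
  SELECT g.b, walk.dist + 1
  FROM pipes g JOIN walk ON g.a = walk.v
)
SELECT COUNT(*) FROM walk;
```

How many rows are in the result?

Base: (n34, dist=0).
Iteration 1: edges from {n34} -> (n12, dist=1), (n33, dist=1).
Iteration 2: no outgoing edges from {n12,n33}; recursion stops.
Total rows emitted: 3.

3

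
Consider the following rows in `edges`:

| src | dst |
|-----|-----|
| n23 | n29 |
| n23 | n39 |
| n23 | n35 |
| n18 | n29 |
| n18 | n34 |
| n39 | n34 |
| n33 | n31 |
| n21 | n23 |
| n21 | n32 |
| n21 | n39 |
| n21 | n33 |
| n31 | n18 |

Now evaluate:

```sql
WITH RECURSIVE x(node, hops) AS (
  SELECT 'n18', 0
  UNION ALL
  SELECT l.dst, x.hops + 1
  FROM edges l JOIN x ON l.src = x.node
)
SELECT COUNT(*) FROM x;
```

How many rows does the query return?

Base: (n18, hops=0).
Iteration 1: edges from {n18} -> (n29, hops=1), (n34, hops=1).
Iteration 2: no outgoing edges from {n29,n34}; recursion stops.
Total rows emitted: 3.

3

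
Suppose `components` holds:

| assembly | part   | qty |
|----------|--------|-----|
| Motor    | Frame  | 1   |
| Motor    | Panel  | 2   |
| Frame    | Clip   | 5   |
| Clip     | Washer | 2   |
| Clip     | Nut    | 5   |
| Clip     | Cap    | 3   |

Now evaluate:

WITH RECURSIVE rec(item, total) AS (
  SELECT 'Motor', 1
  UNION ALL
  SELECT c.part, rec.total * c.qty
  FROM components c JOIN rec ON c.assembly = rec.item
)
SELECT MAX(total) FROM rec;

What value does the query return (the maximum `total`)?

25

Base: (Motor, total=1).
Iteration 1: components of {Motor} -> Frame = 1*1 = 1, Panel = 1*2 = 2.
Iteration 2: components of {Frame,Panel} -> Clip = 1*5 = 5.
Iteration 3: components of {Clip} -> Cap = 5*3 = 15, Nut = 5*5 = 25, Washer = 5*2 = 10.
Iteration 4: no further components; recursion stops.
total values: 1, 1, 2, 5, 10, 25, 15; the maximum is 25.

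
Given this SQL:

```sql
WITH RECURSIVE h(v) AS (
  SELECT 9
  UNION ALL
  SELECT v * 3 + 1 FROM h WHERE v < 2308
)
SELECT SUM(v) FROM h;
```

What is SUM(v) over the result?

Base: v=9.
Iteration 1: 9 < 2308 holds -> v = 9 * 3 + 1 = 28.
Iteration 2: 28 < 2308 holds -> v = 28 * 3 + 1 = 85.
Iteration 3: 85 < 2308 holds -> v = 85 * 3 + 1 = 256.
Iteration 4: 256 < 2308 holds -> v = 256 * 3 + 1 = 769.
Iteration 5: 769 < 2308 holds -> v = 769 * 3 + 1 = 2308.
Iteration 6: 2308 < 2308 fails; recursion stops.
SUM(v) = 9 + 28 + 85 + 256 + 769 + 2308 = 3455.

3455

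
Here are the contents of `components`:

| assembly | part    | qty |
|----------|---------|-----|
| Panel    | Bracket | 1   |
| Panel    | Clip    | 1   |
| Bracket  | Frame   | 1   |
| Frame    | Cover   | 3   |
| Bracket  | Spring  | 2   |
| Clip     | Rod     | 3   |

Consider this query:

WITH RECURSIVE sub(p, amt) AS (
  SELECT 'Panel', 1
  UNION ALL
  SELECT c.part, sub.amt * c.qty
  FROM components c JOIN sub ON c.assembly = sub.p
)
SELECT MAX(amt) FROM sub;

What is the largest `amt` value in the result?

3

Base: (Panel, amt=1).
Iteration 1: components of {Panel} -> Bracket = 1*1 = 1, Clip = 1*1 = 1.
Iteration 2: components of {Bracket,Clip} -> Frame = 1*1 = 1, Rod = 1*3 = 3, Spring = 1*2 = 2.
Iteration 3: components of {Frame,Rod,Spring} -> Cover = 1*3 = 3.
Iteration 4: no further components; recursion stops.
amt values: 1, 1, 1, 1, 2, 3, 3; the maximum is 3.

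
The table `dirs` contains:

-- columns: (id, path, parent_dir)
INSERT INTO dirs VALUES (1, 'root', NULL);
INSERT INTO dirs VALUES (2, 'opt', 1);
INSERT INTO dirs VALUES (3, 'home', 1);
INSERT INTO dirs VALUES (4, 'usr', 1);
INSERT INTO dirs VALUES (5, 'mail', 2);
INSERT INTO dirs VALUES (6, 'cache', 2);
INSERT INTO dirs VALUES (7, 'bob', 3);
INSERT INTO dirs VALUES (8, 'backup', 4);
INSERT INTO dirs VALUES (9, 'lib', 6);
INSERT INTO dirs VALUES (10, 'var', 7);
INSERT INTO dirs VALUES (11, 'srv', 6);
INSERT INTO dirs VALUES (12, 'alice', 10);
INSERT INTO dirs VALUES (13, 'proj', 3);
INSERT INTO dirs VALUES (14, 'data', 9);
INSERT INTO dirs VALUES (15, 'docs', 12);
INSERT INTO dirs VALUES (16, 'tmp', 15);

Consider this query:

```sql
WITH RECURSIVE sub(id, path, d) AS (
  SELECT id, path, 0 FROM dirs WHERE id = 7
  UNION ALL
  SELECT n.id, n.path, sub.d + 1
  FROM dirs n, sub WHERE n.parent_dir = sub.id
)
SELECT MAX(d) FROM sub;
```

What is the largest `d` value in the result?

Base: id=7 (bob) at d 0.
Iteration 1: rows with parent_dir in {7} -> var (id 10, d 1).
Iteration 2: rows with parent_dir in {10} -> alice (id 12, d 2).
Iteration 3: rows with parent_dir in {12} -> docs (id 15, d 3).
Iteration 4: rows with parent_dir in {15} -> tmp (id 16, d 4).
Iteration 5: no rows with parent_dir in {16}; recursion stops.
d values: 0, 1, 2, 3, 4; the maximum is 4.

4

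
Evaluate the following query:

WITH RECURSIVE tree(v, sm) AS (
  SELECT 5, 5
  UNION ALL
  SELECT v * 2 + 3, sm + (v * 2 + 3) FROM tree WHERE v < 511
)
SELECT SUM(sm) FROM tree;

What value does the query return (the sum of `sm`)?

Base: v=5, sm=5.
Iteration 1: 5 < 511 holds -> v = 5 * 2 + 3 = 13, sm = 5 + 13 = 18.
Iteration 2: 13 < 511 holds -> v = 13 * 2 + 3 = 29, sm = 18 + 29 = 47.
Iteration 3: 29 < 511 holds -> v = 29 * 2 + 3 = 61, sm = 47 + 61 = 108.
Iteration 4: 61 < 511 holds -> v = 61 * 2 + 3 = 125, sm = 108 + 125 = 233.
Iteration 5: 125 < 511 holds -> v = 125 * 2 + 3 = 253, sm = 233 + 253 = 486.
Iteration 6: 253 < 511 holds -> v = 253 * 2 + 3 = 509, sm = 486 + 509 = 995.
Iteration 7: 509 < 511 holds -> v = 509 * 2 + 3 = 1021, sm = 995 + 1021 = 2016.
Iteration 8: 1021 < 511 fails; recursion stops.
SUM(sm) = 5 + 18 + 47 + 108 + 233 + 486 + 995 + 2016 = 3908.

3908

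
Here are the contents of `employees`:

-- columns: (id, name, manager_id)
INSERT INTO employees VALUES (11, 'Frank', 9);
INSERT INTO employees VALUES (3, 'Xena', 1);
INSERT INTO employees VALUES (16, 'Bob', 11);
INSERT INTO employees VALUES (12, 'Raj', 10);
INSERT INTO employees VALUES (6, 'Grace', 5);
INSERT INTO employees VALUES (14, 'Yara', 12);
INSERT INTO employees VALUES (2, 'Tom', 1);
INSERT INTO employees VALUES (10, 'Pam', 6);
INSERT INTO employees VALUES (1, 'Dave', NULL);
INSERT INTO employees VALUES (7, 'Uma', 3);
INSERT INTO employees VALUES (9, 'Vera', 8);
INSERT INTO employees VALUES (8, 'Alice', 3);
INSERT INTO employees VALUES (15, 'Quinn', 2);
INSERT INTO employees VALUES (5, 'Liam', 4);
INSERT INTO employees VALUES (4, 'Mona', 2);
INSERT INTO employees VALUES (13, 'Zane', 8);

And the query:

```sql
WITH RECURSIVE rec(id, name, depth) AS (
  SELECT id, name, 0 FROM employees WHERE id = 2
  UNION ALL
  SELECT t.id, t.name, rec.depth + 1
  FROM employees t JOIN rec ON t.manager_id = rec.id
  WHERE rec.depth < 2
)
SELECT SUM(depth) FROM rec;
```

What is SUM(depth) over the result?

Base: id=2 (Tom) at depth 0.
Iteration 1: rows with manager_id in {2} -> Mona (id 4, depth 1), Quinn (id 15, depth 1).
Iteration 2: rows with manager_id in {4,15} -> Liam (id 5, depth 2).
Iteration 3: depth < 2 fails for all current rows; recursion stops.
SUM(depth) = 0 + 1 + 1 + 2 = 4.

4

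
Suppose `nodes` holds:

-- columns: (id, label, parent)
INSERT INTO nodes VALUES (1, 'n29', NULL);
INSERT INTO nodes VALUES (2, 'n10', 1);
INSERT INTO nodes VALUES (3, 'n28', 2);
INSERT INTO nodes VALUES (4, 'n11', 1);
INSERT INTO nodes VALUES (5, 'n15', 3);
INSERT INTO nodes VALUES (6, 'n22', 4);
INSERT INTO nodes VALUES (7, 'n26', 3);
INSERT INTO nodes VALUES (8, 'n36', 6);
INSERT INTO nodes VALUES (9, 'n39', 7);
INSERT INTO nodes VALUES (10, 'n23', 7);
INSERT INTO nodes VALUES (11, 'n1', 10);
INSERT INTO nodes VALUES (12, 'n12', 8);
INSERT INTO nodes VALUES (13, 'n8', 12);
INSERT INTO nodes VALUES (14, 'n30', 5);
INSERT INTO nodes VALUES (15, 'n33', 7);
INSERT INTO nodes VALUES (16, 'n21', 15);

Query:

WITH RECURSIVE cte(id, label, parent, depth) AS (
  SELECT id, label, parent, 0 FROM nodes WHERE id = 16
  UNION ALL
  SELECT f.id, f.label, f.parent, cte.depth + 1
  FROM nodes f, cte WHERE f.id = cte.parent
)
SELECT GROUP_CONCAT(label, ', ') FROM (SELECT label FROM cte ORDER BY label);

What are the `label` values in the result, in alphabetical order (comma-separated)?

n10, n21, n26, n28, n29, n33

Base: id=16 (n21), parent=15, depth 0.
Iteration 1: join on id=15 -> n33 (id 15, parent=7, depth 1).
Iteration 2: join on id=7 -> n26 (id 7, parent=3, depth 2).
Iteration 3: join on id=3 -> n28 (id 3, parent=2, depth 3).
Iteration 4: join on id=2 -> n10 (id 2, parent=1, depth 4).
Iteration 5: join on id=1 -> n29 (id 1, parent=NULL, depth 5).
Iteration 6: parent is NULL; no match; recursion stops.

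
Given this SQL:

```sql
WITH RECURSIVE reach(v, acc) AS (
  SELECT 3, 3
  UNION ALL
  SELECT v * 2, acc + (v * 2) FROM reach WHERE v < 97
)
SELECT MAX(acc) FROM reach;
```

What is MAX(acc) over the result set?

381

Base: v=3, acc=3.
Iteration 1: 3 < 97 holds -> v = 3 * 2 = 6, acc = 3 + 6 = 9.
Iteration 2: 6 < 97 holds -> v = 6 * 2 = 12, acc = 9 + 12 = 21.
Iteration 3: 12 < 97 holds -> v = 12 * 2 = 24, acc = 21 + 24 = 45.
Iteration 4: 24 < 97 holds -> v = 24 * 2 = 48, acc = 45 + 48 = 93.
Iteration 5: 48 < 97 holds -> v = 48 * 2 = 96, acc = 93 + 96 = 189.
Iteration 6: 96 < 97 holds -> v = 96 * 2 = 192, acc = 189 + 192 = 381.
Iteration 7: 192 < 97 fails; recursion stops.
acc values: 3, 9, 21, 45, 93, 189, 381; the maximum is 381.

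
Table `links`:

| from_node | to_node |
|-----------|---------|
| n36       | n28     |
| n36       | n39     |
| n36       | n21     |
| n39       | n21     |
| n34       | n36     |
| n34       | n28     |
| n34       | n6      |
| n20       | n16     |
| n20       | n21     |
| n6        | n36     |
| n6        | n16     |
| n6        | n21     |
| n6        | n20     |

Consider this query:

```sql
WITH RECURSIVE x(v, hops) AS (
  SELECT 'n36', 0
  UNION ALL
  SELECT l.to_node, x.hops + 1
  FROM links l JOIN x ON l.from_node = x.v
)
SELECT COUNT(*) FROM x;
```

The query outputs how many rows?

5

Base: (n36, hops=0).
Iteration 1: edges from {n36} -> (n21, hops=1), (n28, hops=1), (n39, hops=1).
Iteration 2: edges from {n21,n28,n39} -> (n21, hops=2).
Iteration 3: no outgoing edges from {n21}; recursion stops.
Total rows emitted: 5.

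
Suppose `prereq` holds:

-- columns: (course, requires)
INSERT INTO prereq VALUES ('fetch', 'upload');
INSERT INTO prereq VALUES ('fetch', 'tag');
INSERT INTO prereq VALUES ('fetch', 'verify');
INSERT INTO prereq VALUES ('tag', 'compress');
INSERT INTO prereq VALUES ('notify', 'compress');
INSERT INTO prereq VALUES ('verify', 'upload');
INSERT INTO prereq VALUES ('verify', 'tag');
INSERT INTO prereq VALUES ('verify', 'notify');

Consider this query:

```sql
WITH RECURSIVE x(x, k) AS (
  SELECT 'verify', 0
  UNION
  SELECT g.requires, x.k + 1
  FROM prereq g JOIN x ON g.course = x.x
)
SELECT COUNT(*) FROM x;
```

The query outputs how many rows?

5

Base: (verify, k=0).
Iteration 1: edges from {verify} -> (notify, k=1), (tag, k=1), (upload, k=1).
Iteration 2: edges from {notify,tag,upload} -> (compress, k=2). [UNION drops 1 duplicate row(s)]
Iteration 3: no outgoing edges from {compress}; recursion stops.
Total rows emitted: 5.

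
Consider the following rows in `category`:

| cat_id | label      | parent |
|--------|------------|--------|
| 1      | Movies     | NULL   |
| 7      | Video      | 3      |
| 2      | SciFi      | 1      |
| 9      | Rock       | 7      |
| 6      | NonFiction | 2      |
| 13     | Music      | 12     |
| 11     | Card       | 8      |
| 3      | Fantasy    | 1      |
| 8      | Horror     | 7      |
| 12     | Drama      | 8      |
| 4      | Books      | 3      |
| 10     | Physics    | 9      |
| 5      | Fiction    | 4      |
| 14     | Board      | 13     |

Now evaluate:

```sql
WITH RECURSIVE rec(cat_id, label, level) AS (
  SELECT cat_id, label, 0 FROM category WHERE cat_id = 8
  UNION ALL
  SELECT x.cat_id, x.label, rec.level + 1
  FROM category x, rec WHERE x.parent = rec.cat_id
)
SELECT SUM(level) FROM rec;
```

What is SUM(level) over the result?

7

Base: cat_id=8 (Horror) at level 0.
Iteration 1: rows with parent in {8} -> Card (id 11, level 1), Drama (id 12, level 1).
Iteration 2: rows with parent in {11,12} -> Music (id 13, level 2).
Iteration 3: rows with parent in {13} -> Board (id 14, level 3).
Iteration 4: no rows with parent in {14}; recursion stops.
SUM(level) = 0 + 1 + 1 + 2 + 3 = 7.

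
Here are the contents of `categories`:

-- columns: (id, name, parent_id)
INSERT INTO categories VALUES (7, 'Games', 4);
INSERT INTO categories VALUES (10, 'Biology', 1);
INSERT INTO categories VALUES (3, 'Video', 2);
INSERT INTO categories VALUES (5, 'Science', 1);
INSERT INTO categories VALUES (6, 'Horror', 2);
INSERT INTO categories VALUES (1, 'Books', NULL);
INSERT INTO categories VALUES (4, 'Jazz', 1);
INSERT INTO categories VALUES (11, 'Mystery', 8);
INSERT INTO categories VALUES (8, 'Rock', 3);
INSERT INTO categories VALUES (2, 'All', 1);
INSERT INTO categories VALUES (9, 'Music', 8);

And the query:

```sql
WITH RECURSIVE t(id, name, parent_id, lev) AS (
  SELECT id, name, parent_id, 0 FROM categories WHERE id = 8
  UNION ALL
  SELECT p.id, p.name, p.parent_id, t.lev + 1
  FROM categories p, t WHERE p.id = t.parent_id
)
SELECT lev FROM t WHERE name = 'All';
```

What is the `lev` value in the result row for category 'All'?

Base: id=8 (Rock), parent_id=3, lev 0.
Iteration 1: join on id=3 -> Video (id 3, parent_id=2, lev 1).
Iteration 2: join on id=2 -> All (id 2, parent_id=1, lev 2).
Iteration 3: join on id=1 -> Books (id 1, parent_id=NULL, lev 3).
Iteration 4: parent_id is NULL; no match; recursion stops.

2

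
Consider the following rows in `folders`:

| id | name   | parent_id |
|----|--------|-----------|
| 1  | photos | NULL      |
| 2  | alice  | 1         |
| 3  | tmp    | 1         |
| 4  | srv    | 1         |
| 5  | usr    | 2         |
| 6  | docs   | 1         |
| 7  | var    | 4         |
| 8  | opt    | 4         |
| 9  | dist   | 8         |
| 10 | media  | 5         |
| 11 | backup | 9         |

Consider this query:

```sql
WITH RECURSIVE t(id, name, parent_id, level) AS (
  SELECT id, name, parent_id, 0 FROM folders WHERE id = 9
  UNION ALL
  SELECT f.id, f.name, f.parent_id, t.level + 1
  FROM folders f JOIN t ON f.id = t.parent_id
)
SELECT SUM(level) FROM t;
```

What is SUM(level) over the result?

6

Base: id=9 (dist), parent_id=8, level 0.
Iteration 1: join on id=8 -> opt (id 8, parent_id=4, level 1).
Iteration 2: join on id=4 -> srv (id 4, parent_id=1, level 2).
Iteration 3: join on id=1 -> photos (id 1, parent_id=NULL, level 3).
Iteration 4: parent_id is NULL; no match; recursion stops.
SUM(level) = 0 + 1 + 2 + 3 = 6.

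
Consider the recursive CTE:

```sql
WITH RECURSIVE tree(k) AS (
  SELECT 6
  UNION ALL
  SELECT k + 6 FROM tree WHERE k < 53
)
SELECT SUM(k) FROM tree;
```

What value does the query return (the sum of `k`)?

Base: k=6.
Iteration 1: 6 < 53 holds -> k = 6 + 6 = 12.
Iteration 2: 12 < 53 holds -> k = 12 + 6 = 18.
Iteration 3: 18 < 53 holds -> k = 18 + 6 = 24.
Iteration 4: 24 < 53 holds -> k = 24 + 6 = 30.
Iteration 5: 30 < 53 holds -> k = 30 + 6 = 36.
Iteration 6: 36 < 53 holds -> k = 36 + 6 = 42.
Iteration 7: 42 < 53 holds -> k = 42 + 6 = 48.
Iteration 8: 48 < 53 holds -> k = 48 + 6 = 54.
Iteration 9: 54 < 53 fails; recursion stops.
SUM(k) = 6 + 12 + 18 + 24 + 30 + 36 + 42 + 48 + 54 = 270.

270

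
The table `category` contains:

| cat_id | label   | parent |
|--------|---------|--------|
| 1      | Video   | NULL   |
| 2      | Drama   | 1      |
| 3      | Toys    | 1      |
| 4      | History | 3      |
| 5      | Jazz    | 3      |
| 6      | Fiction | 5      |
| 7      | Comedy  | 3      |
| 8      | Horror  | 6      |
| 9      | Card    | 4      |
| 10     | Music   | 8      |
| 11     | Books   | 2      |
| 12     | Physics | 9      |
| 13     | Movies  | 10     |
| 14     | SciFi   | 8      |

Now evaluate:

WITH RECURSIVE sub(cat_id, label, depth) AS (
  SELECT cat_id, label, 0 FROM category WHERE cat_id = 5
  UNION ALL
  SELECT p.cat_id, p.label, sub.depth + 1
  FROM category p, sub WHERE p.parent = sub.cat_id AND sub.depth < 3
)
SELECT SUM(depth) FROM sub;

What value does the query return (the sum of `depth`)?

Base: cat_id=5 (Jazz) at depth 0.
Iteration 1: rows with parent in {5} -> Fiction (id 6, depth 1).
Iteration 2: rows with parent in {6} -> Horror (id 8, depth 2).
Iteration 3: rows with parent in {8} -> Music (id 10, depth 3), SciFi (id 14, depth 3).
Iteration 4: depth < 3 fails for all current rows; recursion stops.
SUM(depth) = 0 + 1 + 2 + 3 + 3 = 9.

9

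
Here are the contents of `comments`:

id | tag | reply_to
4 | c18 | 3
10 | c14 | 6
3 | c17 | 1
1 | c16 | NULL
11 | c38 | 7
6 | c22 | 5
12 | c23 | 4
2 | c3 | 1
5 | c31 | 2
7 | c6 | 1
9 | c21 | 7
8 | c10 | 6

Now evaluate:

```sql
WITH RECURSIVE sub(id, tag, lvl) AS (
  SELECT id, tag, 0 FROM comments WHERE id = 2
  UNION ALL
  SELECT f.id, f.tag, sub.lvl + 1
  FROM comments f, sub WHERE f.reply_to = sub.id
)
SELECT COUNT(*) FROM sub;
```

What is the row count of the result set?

5

Base: id=2 (c3) at lvl 0.
Iteration 1: rows with reply_to in {2} -> c31 (id 5, lvl 1).
Iteration 2: rows with reply_to in {5} -> c22 (id 6, lvl 2).
Iteration 3: rows with reply_to in {6} -> c10 (id 8, lvl 3), c14 (id 10, lvl 3).
Iteration 4: no rows with reply_to in {8,10}; recursion stops.
Total rows emitted: 5.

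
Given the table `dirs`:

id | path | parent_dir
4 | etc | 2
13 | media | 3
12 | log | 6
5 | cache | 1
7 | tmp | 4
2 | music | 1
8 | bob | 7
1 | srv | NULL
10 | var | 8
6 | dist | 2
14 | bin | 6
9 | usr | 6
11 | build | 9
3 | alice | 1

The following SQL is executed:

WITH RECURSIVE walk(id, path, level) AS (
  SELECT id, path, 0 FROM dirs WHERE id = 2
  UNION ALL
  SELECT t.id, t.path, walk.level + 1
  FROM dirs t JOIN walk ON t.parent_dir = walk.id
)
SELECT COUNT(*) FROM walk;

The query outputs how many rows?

10

Base: id=2 (music) at level 0.
Iteration 1: rows with parent_dir in {2} -> etc (id 4, level 1), dist (id 6, level 1).
Iteration 2: rows with parent_dir in {4,6} -> tmp (id 7, level 2), usr (id 9, level 2), log (id 12, level 2), bin (id 14, level 2).
Iteration 3: rows with parent_dir in {7,9,12,14} -> bob (id 8, level 3), build (id 11, level 3).
Iteration 4: rows with parent_dir in {8,11} -> var (id 10, level 4).
Iteration 5: no rows with parent_dir in {10}; recursion stops.
Total rows emitted: 10.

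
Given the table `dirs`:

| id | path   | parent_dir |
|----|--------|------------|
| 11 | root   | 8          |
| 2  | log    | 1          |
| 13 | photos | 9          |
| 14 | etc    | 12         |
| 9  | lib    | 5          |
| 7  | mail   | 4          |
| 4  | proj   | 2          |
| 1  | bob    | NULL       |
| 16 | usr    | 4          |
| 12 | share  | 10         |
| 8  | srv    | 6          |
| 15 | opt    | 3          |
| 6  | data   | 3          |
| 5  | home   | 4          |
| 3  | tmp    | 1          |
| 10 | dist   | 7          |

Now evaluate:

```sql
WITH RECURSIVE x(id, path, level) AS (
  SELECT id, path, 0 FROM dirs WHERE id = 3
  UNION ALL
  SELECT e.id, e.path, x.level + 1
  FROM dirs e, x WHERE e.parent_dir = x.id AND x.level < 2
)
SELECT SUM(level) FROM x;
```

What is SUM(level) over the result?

4

Base: id=3 (tmp) at level 0.
Iteration 1: rows with parent_dir in {3} -> data (id 6, level 1), opt (id 15, level 1).
Iteration 2: rows with parent_dir in {6,15} -> srv (id 8, level 2).
Iteration 3: level < 2 fails for all current rows; recursion stops.
SUM(level) = 0 + 1 + 1 + 2 = 4.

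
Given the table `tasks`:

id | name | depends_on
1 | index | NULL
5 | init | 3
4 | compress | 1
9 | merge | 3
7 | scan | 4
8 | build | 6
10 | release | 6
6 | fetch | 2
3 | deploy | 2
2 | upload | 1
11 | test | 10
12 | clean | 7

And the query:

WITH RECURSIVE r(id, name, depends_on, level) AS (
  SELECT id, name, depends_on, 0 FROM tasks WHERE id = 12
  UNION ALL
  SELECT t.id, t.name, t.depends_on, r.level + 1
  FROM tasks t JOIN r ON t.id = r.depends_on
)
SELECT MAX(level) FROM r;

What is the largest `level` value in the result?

3

Base: id=12 (clean), depends_on=7, level 0.
Iteration 1: join on id=7 -> scan (id 7, depends_on=4, level 1).
Iteration 2: join on id=4 -> compress (id 4, depends_on=1, level 2).
Iteration 3: join on id=1 -> index (id 1, depends_on=NULL, level 3).
Iteration 4: depends_on is NULL; no match; recursion stops.
level values: 0, 1, 2, 3; the maximum is 3.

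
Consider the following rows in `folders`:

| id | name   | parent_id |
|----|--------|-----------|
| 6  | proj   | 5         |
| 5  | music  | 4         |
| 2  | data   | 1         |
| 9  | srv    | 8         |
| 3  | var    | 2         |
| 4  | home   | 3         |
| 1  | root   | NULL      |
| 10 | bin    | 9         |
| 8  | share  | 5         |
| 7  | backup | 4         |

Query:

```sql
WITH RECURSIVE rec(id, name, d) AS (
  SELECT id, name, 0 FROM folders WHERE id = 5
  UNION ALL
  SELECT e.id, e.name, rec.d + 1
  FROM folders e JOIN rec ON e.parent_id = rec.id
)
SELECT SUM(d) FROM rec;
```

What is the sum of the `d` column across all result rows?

7

Base: id=5 (music) at d 0.
Iteration 1: rows with parent_id in {5} -> proj (id 6, d 1), share (id 8, d 1).
Iteration 2: rows with parent_id in {6,8} -> srv (id 9, d 2).
Iteration 3: rows with parent_id in {9} -> bin (id 10, d 3).
Iteration 4: no rows with parent_id in {10}; recursion stops.
SUM(d) = 0 + 1 + 1 + 2 + 3 = 7.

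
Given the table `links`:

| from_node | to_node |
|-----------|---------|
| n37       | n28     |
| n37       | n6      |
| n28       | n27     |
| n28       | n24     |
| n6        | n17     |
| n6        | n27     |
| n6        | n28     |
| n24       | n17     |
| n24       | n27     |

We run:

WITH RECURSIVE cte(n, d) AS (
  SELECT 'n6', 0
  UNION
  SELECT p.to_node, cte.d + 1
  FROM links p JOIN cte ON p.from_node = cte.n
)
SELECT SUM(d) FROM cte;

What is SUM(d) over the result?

13

Base: (n6, d=0).
Iteration 1: edges from {n6} -> (n17, d=1), (n27, d=1), (n28, d=1).
Iteration 2: edges from {n17,n27,n28} -> (n24, d=2), (n27, d=2).
Iteration 3: edges from {n24,n27} -> (n17, d=3), (n27, d=3).
Iteration 4: no outgoing edges from {n17,n27}; recursion stops.
SUM(d) = 0 + 1 + 1 + 1 + 2 + 2 + 3 + 3 = 13.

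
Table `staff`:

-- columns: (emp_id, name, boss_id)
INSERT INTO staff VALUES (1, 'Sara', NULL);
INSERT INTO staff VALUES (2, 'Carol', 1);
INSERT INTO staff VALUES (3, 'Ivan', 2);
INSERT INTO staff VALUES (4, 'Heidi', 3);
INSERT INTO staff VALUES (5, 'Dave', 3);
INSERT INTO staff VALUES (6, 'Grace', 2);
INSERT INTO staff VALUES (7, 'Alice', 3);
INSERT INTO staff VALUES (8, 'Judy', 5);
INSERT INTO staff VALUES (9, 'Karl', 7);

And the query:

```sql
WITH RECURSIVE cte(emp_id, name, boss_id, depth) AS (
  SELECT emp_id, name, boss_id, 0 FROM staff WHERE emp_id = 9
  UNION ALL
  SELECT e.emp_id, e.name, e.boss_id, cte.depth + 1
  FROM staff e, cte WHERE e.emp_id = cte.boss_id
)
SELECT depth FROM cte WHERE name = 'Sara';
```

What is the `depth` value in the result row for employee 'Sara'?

Base: emp_id=9 (Karl), boss_id=7, depth 0.
Iteration 1: join on emp_id=7 -> Alice (id 7, boss_id=3, depth 1).
Iteration 2: join on emp_id=3 -> Ivan (id 3, boss_id=2, depth 2).
Iteration 3: join on emp_id=2 -> Carol (id 2, boss_id=1, depth 3).
Iteration 4: join on emp_id=1 -> Sara (id 1, boss_id=NULL, depth 4).
Iteration 5: boss_id is NULL; no match; recursion stops.

4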